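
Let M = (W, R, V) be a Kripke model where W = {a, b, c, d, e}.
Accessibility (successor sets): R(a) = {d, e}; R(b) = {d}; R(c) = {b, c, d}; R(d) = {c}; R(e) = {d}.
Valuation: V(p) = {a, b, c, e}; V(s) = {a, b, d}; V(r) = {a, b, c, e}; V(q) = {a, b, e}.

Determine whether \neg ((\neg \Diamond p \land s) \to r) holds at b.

At b: (\neg \Diamond p \land s) \to r is true, so \neg ((\neg \Diamond p \land s) \to r) is false.
  At b: \neg \Diamond p \land s is true, r is true, so (\neg \Diamond p \land s) \to r is true.
    At b: \neg \Diamond p is true, s is true, so \neg \Diamond p \land s is true.
      At b: \Diamond p is false, so \neg \Diamond p is true.

No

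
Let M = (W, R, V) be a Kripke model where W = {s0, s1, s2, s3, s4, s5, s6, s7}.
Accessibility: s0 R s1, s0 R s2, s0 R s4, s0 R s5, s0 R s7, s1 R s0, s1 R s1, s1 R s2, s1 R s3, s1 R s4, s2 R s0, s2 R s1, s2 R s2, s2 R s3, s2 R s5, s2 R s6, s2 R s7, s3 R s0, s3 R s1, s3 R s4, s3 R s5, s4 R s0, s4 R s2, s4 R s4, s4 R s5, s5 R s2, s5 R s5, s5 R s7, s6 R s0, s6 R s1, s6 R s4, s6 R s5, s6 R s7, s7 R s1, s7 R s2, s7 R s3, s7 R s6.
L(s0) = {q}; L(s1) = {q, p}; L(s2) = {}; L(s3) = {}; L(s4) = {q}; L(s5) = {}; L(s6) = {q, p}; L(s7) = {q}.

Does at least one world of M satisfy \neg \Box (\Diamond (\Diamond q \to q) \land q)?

Yes

Let φ = \neg \Box (\Diamond (\Diamond q \to q) \land q). Evaluate φ at each world:
  s0 (successors {s1, s2, s4, s5, s7}): φ is true.
  s1 (successors {s0, s1, s2, s3, s4}): φ is true.
  s2 (successors {s0, s1, s2, s3, s5, s6, s7}): φ is true.
  s3 (successors {s0, s1, s4, s5}): φ is true.
  s4 (successors {s0, s2, s4, s5}): φ is true.
  s5 (successors {s2, s5, s7}): φ is true.
  s6 (successors {s0, s1, s4, s5, s7}): φ is true.
  s7 (successors {s1, s2, s3, s6}): φ is true.
Detail at s0 (witness):
  At s0: \Box (\Diamond (\Diamond q \to q) \land q) is false, so \neg \Box (\Diamond (\Diamond q \to q) \land q) is true.
    At s0: \Box (\Diamond (\Diamond q \to q) \land q) requires \Diamond (\Diamond q \to q) \land q at every successor {s1, s2, s4, s5, s7}.
      \Diamond (\Diamond q \to q) \land q fails at s2, so \Box (\Diamond (\Diamond q \to q) \land q) is false at s0.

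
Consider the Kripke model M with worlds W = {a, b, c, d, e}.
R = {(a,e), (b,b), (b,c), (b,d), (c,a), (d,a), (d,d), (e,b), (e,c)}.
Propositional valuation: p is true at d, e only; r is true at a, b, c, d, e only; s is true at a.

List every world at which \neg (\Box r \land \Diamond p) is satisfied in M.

Recall that \Box ψ holds at a world iff ψ holds at every accessible world, and \Diamond ψ holds iff ψ holds at some accessible world.
Let φ = \neg (\Box r \land \Diamond p). Evaluate φ at each world:
  a (successors {e}): φ is false.
  b (successors {b, c, d}): φ is false.
  c (successors {a}): φ is true.
  d (successors {a, d}): φ is false.
  e (successors {b, c}): φ is true.
For instance, at b:
  At b: \Box r \land \Diamond p is true, so \neg (\Box r \land \Diamond p) is false.
    At b: \Box r is true, \Diamond p is true, so \Box r \land \Diamond p is true.
      At b: \Box r requires r at every successor {b, c, d}.
        At b: r is true.
        At c: r is true.
        At d: r is true.
      So \Box r is true at b.
      At b: \Diamond p requires p at some successor in {b, c, d}.
        p holds at d, so \Diamond p is true at b.
Satisfying worlds: {c, e}

c, e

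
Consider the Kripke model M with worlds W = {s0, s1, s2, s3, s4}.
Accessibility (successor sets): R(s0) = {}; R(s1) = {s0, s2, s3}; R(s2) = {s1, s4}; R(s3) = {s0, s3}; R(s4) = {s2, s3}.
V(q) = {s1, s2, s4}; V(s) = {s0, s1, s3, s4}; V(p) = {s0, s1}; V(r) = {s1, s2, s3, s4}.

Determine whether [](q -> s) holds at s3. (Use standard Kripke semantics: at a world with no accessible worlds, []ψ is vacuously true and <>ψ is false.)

At s3: [](q -> s) requires q -> s at every successor {s0, s3}.
  At s0: q -> s is true.
  At s3: q -> s is true.
So [](q -> s) is true at s3.

Yes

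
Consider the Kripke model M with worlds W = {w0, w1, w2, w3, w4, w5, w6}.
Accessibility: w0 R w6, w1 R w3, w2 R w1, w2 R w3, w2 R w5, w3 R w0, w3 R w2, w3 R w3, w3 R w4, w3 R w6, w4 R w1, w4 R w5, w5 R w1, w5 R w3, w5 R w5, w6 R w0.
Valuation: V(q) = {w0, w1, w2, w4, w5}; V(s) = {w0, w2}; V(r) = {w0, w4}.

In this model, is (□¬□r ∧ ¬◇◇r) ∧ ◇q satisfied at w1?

No

At w1: □¬□r ∧ ¬◇◇r is false, ◇q is false, so (□¬□r ∧ ¬◇◇r) ∧ ◇q is false.
  At w1: □¬□r is true, ¬◇◇r is false, so □¬□r ∧ ¬◇◇r is false.
    At w1: □¬□r requires ¬□r at every successor {w3}.
      At w3: ¬□r is true.
    So □¬□r is true at w1.
    At w1: ◇◇r is true, so ¬◇◇r is false.
      At w1: ◇◇r requires ◇r at some successor in {w3}.
        ◇r holds at w3, so ◇◇r is true at w1.
  At w1: ◇q requires q at some successor in {w3}.
    At w3: q is false.
  So ◇q is false at w1.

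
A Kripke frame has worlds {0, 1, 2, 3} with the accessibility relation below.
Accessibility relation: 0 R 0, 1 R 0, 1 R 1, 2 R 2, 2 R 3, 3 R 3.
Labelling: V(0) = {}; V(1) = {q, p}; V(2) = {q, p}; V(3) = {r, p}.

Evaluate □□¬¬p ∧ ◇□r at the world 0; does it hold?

No

At 0: □□¬¬p is false, ◇□r is false, so □□¬¬p ∧ ◇□r is false.
  At 0: □□¬¬p requires □¬¬p at every successor {0}.
    □¬¬p fails at 0, so □□¬¬p is false at 0.
      At 0: □¬¬p requires ¬¬p at every successor {0}.
        ¬¬p fails at 0, so □¬¬p is false at 0.
  At 0: ◇□r requires □r at some successor in {0}.
    At 0: □r is false.
  So ◇□r is false at 0.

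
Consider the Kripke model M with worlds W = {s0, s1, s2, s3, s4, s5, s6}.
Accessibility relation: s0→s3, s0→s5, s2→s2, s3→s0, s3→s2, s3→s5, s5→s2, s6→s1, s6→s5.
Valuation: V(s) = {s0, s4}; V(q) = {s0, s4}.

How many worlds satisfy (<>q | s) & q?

2

Recall that <>ψ holds at a world iff ψ holds at some accessible world.
Let φ = (<>q | s) & q. Evaluate φ at each world:
  s0 (successors {s3, s5}): φ is true.
  s1 (successors ∅): φ is false.
  s2 (successors {s2}): φ is false.
  s3 (successors {s0, s2, s5}): φ is false.
  s4 (successors ∅): φ is true.
  s5 (successors {s2}): φ is false.
  s6 (successors {s1, s5}): φ is false.
For instance, at s6:
  At s6: <>q | s is false, q is false, so (<>q | s) & q is false.
    At s6: <>q is false, s is false, so <>q | s is false.
      At s6: <>q requires q at some successor in {s1, s5}.
        At s1: q is false.
        At s5: q is false.
      So <>q is false at s6.
Satisfying worlds: {s0, s4}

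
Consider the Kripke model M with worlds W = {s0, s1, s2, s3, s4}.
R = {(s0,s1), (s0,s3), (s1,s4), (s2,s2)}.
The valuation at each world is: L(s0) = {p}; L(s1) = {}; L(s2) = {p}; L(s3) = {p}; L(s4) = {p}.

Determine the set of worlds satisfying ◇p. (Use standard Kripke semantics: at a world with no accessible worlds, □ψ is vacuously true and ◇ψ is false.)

s0, s1, s2

Let φ = ◇p. Evaluate φ at each world:
  s0 (successors {s1, s3}): φ is true.
  s1 (successors {s4}): φ is true.
  s2 (successors {s2}): φ is true.
  s3 (successors ∅): φ is false.
  s4 (successors ∅): φ is false.
For instance, at s0:
  At s0: ◇p requires p at some successor in {s1, s3}.
    p holds at s3, so ◇p is true at s0.
Satisfying worlds: {s0, s1, s2}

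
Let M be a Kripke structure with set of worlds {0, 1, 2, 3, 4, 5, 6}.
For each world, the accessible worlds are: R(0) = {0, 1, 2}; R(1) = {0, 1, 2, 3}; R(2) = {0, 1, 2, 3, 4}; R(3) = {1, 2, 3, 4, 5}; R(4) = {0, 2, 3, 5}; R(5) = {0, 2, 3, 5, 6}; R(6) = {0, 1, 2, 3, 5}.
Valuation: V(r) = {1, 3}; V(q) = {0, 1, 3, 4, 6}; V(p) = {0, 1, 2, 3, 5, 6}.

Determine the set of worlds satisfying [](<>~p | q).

0, 1, 2

Let φ = [](<>~p | q). Evaluate φ at each world:
  0 (successors {0, 1, 2}): φ is true.
  1 (successors {0, 1, 2, 3}): φ is true.
  2 (successors {0, 1, 2, 3, 4}): φ is true.
  3 (successors {1, 2, 3, 4, 5}): φ is false.
  4 (successors {0, 2, 3, 5}): φ is false.
  5 (successors {0, 2, 3, 5, 6}): φ is false.
  6 (successors {0, 1, 2, 3, 5}): φ is false.
For instance, at 1:
  At 1: [](<>~p | q) requires <>~p | q at every successor {0, 1, 2, 3}.
    At 0: <>~p | q is true.
    At 1: <>~p | q is true.
    At 2: <>~p | q is true.
    At 3: <>~p | q is true.
  So [](<>~p | q) is true at 1.
Satisfying worlds: {0, 1, 2}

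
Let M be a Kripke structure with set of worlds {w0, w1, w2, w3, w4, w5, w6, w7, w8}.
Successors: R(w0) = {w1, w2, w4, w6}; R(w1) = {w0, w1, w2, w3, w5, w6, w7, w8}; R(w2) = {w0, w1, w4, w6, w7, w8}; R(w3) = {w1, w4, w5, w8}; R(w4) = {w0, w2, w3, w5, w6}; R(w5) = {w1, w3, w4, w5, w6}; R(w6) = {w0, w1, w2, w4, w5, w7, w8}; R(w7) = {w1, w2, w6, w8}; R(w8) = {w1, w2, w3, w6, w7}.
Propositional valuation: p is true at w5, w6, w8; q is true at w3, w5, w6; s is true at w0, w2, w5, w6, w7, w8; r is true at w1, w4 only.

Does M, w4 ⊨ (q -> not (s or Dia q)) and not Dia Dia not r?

No

At w4: q -> not (s or Dia q) is true, not Dia Dia not r is false, so (q -> not (s or Dia q)) and not Dia Dia not r is false.
  At w4: q is false, not (s or Dia q) is false, so q -> not (s or Dia q) is true.
    At w4: s or Dia q is true, so not (s or Dia q) is false.
      At w4: s is false, Dia q is true, so s or Dia q is true.
  At w4: Dia Dia not r is true, so not Dia Dia not r is false.
    At w4: Dia Dia not r requires Dia not r at some successor in {w0, w2, w3, w5, w6}.
      Dia not r holds at w0, so Dia Dia not r is true at w4.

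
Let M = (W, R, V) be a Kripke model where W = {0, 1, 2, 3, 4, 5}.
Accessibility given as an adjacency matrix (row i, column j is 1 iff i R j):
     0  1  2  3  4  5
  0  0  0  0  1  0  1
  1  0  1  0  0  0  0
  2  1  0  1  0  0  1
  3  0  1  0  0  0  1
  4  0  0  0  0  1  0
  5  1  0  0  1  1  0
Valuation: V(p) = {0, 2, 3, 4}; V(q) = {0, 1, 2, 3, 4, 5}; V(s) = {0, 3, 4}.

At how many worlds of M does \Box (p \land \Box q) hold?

2

Let φ = \Box (p \land \Box q). Evaluate φ at each world:
  0 (successors {3, 5}): φ is false.
  1 (successors {1}): φ is false.
  2 (successors {0, 2, 5}): φ is false.
  3 (successors {1, 5}): φ is false.
  4 (successors {4}): φ is true.
  5 (successors {0, 3, 4}): φ is true.
For instance, at 5:
  At 5: \Box (p \land \Box q) requires p \land \Box q at every successor {0, 3, 4}.
      At 0: p is true, \Box q is true, so p \land \Box q is true.
      At 3: p is true, \Box q is true, so p \land \Box q is true.
      At 4: p is true, \Box q is true, so p \land \Box q is true.
  So \Box (p \land \Box q) is true at 5.
Satisfying worlds: {4, 5}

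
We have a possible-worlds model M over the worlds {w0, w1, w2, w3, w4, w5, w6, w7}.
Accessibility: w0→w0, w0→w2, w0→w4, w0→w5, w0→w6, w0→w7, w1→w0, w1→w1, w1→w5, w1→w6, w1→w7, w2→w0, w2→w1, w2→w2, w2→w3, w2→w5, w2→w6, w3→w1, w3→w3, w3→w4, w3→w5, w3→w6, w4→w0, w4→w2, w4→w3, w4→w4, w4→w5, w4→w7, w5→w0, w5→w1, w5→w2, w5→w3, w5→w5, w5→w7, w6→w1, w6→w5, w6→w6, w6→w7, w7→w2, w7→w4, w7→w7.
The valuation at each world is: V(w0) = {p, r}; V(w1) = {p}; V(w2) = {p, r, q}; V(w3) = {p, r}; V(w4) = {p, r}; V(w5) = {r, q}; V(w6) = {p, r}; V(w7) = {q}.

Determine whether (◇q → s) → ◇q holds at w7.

Yes

At w7: ◇q → s is false, ◇q is true, so (◇q → s) → ◇q is true.
  At w7: ◇q is true, s is false, so ◇q → s is false.
    At w7: ◇q requires q at some successor in {w2, w4, w7}.
      q holds at w2, so ◇q is true at w7.
  At w7: ◇q requires q at some successor in {w2, w4, w7}.
    q holds at w2, so ◇q is true at w7.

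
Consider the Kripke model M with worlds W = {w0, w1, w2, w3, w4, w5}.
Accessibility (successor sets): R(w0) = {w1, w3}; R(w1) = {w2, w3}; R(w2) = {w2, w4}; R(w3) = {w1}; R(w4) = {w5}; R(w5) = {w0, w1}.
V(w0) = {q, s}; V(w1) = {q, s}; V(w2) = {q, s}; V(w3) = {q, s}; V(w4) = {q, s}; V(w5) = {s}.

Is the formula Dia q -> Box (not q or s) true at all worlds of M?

Recall that Box ψ holds at a world iff ψ holds at every accessible world, and Dia ψ holds iff ψ holds at some accessible world.
Let φ = Dia q -> Box (not q or s). Evaluate φ at each world:
  w0 (successors {w1, w3}): φ is true.
  w1 (successors {w2, w3}): φ is true.
  w2 (successors {w2, w4}): φ is true.
  w3 (successors {w1}): φ is true.
  w4 (successors {w5}): φ is true.
  w5 (successors {w0, w1}): φ is true.
For instance, at w4:
  At w4: Dia q is false, Box (not q or s) is true, so Dia q -> Box (not q or s) is true.
    At w4: Dia q requires q at some successor in {w5}.
      At w5: q is false.
    So Dia q is false at w4.
    At w4: Box (not q or s) requires not q or s at every successor {w5}.
      At w5: not q or s is true.
    So Box (not q or s) is true at w4.

Yes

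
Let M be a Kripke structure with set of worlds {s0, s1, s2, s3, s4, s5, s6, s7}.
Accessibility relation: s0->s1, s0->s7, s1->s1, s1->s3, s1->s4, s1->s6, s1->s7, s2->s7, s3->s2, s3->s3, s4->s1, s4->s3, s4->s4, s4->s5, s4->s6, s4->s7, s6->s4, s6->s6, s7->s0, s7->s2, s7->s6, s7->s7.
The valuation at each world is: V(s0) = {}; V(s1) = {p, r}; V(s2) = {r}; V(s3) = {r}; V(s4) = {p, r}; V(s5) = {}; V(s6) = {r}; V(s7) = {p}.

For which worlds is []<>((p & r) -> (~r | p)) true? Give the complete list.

Recall that []ψ holds at a world iff ψ holds at every accessible world, and <>ψ holds iff ψ holds at some accessible world.
Let φ = []<>((p & r) -> (~r | p)). Evaluate φ at each world:
  s0 (successors {s1, s7}): φ is true.
  s1 (successors {s1, s3, s4, s6, s7}): φ is true.
  s2 (successors {s7}): φ is true.
  s3 (successors {s2, s3}): φ is true.
  s4 (successors {s1, s3, s4, s5, s6, s7}): φ is false.
  s5 (successors ∅): φ is true.
  s6 (successors {s4, s6}): φ is true.
  s7 (successors {s0, s2, s6, s7}): φ is true.
For instance, at s4:
  At s4: []<>((p & r) -> (~r | p)) requires <>((p & r) -> (~r | p)) at every successor {s1, s3, s4, s5, s6, s7}.
    <>((p & r) -> (~r | p)) fails at s5, so []<>((p & r) -> (~r | p)) is false at s4.
      At s5: no accessible worlds, so <>((p & r) -> (~r | p)) is false.
Satisfying worlds: {s0, s1, s2, s3, s5, s6, s7}

s0, s1, s2, s3, s5, s6, s7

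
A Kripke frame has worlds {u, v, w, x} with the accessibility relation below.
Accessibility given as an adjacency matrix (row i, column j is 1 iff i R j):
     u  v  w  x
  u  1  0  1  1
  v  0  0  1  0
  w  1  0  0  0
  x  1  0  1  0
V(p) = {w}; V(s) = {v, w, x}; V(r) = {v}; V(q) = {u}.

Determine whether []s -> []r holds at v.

No

Recall that []ψ holds at a world iff ψ holds at every accessible world, and <>ψ holds iff ψ holds at some accessible world.
At v: []s is true, []r is false, so []s -> []r is false.
  At v: []s requires s at every successor {w}.
    At w: s is true.
  So []s is true at v.
  At v: []r requires r at every successor {w}.
    r fails at w, so []r is false at v.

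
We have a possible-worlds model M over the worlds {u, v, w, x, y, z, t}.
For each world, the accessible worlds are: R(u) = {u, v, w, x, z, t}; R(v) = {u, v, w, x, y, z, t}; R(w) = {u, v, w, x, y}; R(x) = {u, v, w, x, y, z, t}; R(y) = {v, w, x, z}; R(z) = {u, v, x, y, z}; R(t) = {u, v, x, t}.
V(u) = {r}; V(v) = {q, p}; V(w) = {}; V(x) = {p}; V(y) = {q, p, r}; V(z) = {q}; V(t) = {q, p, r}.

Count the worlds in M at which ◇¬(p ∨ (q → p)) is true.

Recall that ◇ψ holds at a world iff ψ holds at some accessible world.
Let φ = ◇¬(p ∨ (q → p)). Evaluate φ at each world:
  u (successors {u, v, w, x, z, t}): φ is true.
  v (successors {u, v, w, x, y, z, t}): φ is true.
  w (successors {u, v, w, x, y}): φ is false.
  x (successors {u, v, w, x, y, z, t}): φ is true.
  y (successors {v, w, x, z}): φ is true.
  z (successors {u, v, x, y, z}): φ is true.
  t (successors {u, v, x, t}): φ is false.
For instance, at w:
  At w: ◇¬(p ∨ (q → p)) requires ¬(p ∨ (q → p)) at some successor in {u, v, w, x, y}.
    At u: ¬(p ∨ (q → p)) is false.
    At v: ¬(p ∨ (q → p)) is false.
    At w: ¬(p ∨ (q → p)) is false.
    At x: ¬(p ∨ (q → p)) is false.
    At y: ¬(p ∨ (q → p)) is false.
  So ◇¬(p ∨ (q → p)) is false at w.
Satisfying worlds: {u, v, x, y, z}

5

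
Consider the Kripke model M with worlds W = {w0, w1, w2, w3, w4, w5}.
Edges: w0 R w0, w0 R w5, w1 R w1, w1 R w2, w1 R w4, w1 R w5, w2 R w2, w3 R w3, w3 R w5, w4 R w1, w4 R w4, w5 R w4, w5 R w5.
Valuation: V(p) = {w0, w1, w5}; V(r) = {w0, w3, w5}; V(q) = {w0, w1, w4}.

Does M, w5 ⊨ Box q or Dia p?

At w5: Box q is false, Dia p is true, so Box q or Dia p is true.
  At w5: Box q requires q at every successor {w4, w5}.
    q fails at w5, so Box q is false at w5.
  At w5: Dia p requires p at some successor in {w4, w5}.
    p holds at w5, so Dia p is true at w5.

Yes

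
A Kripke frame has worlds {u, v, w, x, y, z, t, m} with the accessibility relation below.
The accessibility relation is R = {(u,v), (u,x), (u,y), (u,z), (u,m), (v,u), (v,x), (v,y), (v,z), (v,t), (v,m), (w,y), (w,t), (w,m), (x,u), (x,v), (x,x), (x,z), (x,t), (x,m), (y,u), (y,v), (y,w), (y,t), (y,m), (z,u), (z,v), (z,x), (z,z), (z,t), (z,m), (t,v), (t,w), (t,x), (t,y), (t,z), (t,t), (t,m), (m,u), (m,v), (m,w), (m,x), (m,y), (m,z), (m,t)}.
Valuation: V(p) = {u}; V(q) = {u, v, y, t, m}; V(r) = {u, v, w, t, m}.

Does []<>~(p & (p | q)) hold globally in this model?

Yes

Recall that []ψ holds at a world iff ψ holds at every accessible world, and <>ψ holds iff ψ holds at some accessible world.
Let φ = []<>~(p & (p | q)). Evaluate φ at each world:
  u (successors {v, x, y, z, m}): φ is true.
  v (successors {u, x, y, z, t, m}): φ is true.
  w (successors {y, t, m}): φ is true.
  x (successors {u, v, x, z, t, m}): φ is true.
  y (successors {u, v, w, t, m}): φ is true.
  z (successors {u, v, x, z, t, m}): φ is true.
  t (successors {v, w, x, y, z, t, m}): φ is true.
  m (successors {u, v, w, x, y, z, t}): φ is true.
For instance, at x:
  At x: []<>~(p & (p | q)) requires <>~(p & (p | q)) at every successor {u, v, x, z, t, m}.
    At u: <>~(p & (p | q)) is true.
    At v: <>~(p & (p | q)) is true.
    At x: <>~(p & (p | q)) is true.
    At z: <>~(p & (p | q)) is true.
    At t: <>~(p & (p | q)) is true.
    At m: <>~(p & (p | q)) is true.
  So []<>~(p & (p | q)) is true at x.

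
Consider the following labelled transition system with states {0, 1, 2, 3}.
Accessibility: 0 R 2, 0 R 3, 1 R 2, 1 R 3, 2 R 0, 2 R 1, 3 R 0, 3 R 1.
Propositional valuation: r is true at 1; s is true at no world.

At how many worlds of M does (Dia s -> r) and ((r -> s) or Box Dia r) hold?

4

Recall that Box ψ holds at a world iff ψ holds at every accessible world, and Dia ψ holds iff ψ holds at some accessible world.
Let φ = (Dia s -> r) and ((r -> s) or Box Dia r). Evaluate φ at each world:
  0 (successors {2, 3}): φ is true.
  1 (successors {2, 3}): φ is true.
  2 (successors {0, 1}): φ is true.
  3 (successors {0, 1}): φ is true.
For instance, at 0:
  At 0: Dia s -> r is true, (r -> s) or Box Dia r is true, so (Dia s -> r) and ((r -> s) or Box Dia r) is true.
    At 0: Dia s is false, r is false, so Dia s -> r is true.
      At 0: Dia s requires s at some successor in {2, 3}.
        At 2: s is false.
        At 3: s is false.
      So Dia s is false at 0.
    At 0: r -> s is true, Box Dia r is true, so (r -> s) or Box Dia r is true.
      At 0: Box Dia r requires Dia r at every successor {2, 3}.
        At 2: Dia r is true.
        At 3: Dia r is true.
      So Box Dia r is true at 0.
Satisfying worlds: {0, 1, 2, 3}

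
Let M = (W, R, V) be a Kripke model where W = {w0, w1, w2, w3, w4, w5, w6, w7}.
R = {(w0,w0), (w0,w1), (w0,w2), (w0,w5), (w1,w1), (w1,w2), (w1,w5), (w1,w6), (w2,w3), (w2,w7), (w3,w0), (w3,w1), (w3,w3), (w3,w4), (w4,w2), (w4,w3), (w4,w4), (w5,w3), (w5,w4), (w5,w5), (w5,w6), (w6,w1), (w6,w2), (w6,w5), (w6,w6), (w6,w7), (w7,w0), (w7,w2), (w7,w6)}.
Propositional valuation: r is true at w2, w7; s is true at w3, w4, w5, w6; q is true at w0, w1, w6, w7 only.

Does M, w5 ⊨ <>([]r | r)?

At w5: <>([]r | r) requires []r | r at some successor in {w3, w4, w5, w6}.
  At w3: []r | r is false.
  At w4: []r | r is false.
  At w5: []r | r is false.
  At w6: []r | r is false.
So <>([]r | r) is false at w5.

No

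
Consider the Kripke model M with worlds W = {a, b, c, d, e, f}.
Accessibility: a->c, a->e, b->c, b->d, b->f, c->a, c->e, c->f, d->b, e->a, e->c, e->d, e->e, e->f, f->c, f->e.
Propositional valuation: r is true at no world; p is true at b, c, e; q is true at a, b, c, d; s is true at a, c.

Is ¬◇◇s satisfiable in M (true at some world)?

No

Recall that ◇ψ holds at a world iff ψ holds at some accessible world.
Let φ = ¬◇◇s. Evaluate φ at each world:
  a (successors {c, e}): φ is false.
  b (successors {c, d, f}): φ is false.
  c (successors {a, e, f}): φ is false.
  d (successors {b}): φ is false.
  e (successors {a, c, d, e, f}): φ is false.
  f (successors {c, e}): φ is false.
For instance, at a:
  At a: ◇◇s is true, so ¬◇◇s is false.
    At a: ◇◇s requires ◇s at some successor in {c, e}.
      ◇s holds at c, so ◇◇s is true at a.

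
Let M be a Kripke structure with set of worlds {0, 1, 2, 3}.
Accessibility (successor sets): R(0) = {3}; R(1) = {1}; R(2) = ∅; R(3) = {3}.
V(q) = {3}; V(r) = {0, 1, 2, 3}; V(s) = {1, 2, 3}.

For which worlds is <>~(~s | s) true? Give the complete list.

none

Let φ = <>~(~s | s). Evaluate φ at each world:
  0 (successors {3}): φ is false.
  1 (successors {1}): φ is false.
  2 (successors ∅): φ is false.
  3 (successors {3}): φ is false.
For instance, at 0:
  At 0: <>~(~s | s) requires ~(~s | s) at some successor in {3}.
    At 3: ~(~s | s) is false.
  So <>~(~s | s) is false at 0.
Satisfying worlds: none.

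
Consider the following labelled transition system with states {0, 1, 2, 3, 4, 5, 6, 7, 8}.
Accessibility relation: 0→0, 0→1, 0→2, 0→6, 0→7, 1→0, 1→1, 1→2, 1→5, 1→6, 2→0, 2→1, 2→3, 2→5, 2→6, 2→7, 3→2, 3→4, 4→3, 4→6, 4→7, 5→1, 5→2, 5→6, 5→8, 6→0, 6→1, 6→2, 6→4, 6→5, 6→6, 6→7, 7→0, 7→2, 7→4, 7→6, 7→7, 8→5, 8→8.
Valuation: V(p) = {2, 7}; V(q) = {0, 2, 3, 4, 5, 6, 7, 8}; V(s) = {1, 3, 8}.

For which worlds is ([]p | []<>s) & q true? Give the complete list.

3, 5, 8

Recall that []ψ holds at a world iff ψ holds at every accessible world, and <>ψ holds iff ψ holds at some accessible world.
Let φ = ([]p | []<>s) & q. Evaluate φ at each world:
  0 (successors {0, 1, 2, 6, 7}): φ is false.
  1 (successors {0, 1, 2, 5, 6}): φ is false.
  2 (successors {0, 1, 3, 5, 6, 7}): φ is false.
  3 (successors {2, 4}): φ is true.
  4 (successors {3, 6, 7}): φ is false.
  5 (successors {1, 2, 6, 8}): φ is true.
  6 (successors {0, 1, 2, 4, 5, 6, 7}): φ is false.
  7 (successors {0, 2, 4, 6, 7}): φ is false.
  8 (successors {5, 8}): φ is true.
For instance, at 4:
  At 4: []p | []<>s is false, q is true, so ([]p | []<>s) & q is false.
    At 4: []p is false, []<>s is false, so []p | []<>s is false.
      At 4: []p requires p at every successor {3, 6, 7}.
        p fails at 3, so []p is false at 4.
      At 4: []<>s requires <>s at every successor {3, 6, 7}.
        <>s fails at 3, so []<>s is false at 4.
Satisfying worlds: {3, 5, 8}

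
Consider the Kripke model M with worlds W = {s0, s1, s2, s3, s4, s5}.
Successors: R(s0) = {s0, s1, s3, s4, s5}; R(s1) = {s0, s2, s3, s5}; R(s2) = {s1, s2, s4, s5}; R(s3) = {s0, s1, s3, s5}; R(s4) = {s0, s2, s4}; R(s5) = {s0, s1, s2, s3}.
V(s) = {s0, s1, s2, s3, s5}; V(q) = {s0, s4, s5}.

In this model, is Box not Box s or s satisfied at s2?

Yes

Recall that Box ψ holds at a world iff ψ holds at every accessible world, and Dia ψ holds iff ψ holds at some accessible world.
At s2: Box not Box s is false, s is true, so Box not Box s or s is true.
  At s2: Box not Box s requires not Box s at every successor {s1, s2, s4, s5}.
    not Box s fails at s1, so Box not Box s is false at s2.
      At s1: Box s is true, so not Box s is false.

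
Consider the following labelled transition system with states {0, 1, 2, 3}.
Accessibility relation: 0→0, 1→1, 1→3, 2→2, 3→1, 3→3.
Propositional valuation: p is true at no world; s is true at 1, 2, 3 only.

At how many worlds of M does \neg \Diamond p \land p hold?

Let φ = \neg \Diamond p \land p. Evaluate φ at each world:
  0 (successors {0}): φ is false.
  1 (successors {1, 3}): φ is false.
  2 (successors {2}): φ is false.
  3 (successors {1, 3}): φ is false.
For instance, at 2:
  At 2: \neg \Diamond p is true, p is false, so \neg \Diamond p \land p is false.
    At 2: \Diamond p is false, so \neg \Diamond p is true.
      At 2: \Diamond p requires p at some successor in {2}.
        At 2: p is false.
      So \Diamond p is false at 2.
Satisfying worlds: none.

0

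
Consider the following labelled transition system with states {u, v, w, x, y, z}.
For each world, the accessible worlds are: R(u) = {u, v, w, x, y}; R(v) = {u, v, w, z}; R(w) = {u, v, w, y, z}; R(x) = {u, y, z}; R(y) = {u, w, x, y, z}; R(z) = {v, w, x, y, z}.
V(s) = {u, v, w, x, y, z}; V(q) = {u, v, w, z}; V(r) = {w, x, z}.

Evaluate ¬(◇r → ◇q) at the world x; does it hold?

No

At x: ◇r → ◇q is true, so ¬(◇r → ◇q) is false.
  At x: ◇r is true, ◇q is true, so ◇r → ◇q is true.
    At x: ◇r requires r at some successor in {u, y, z}.
      r holds at z, so ◇r is true at x.
    At x: ◇q requires q at some successor in {u, y, z}.
      q holds at u, so ◇q is true at x.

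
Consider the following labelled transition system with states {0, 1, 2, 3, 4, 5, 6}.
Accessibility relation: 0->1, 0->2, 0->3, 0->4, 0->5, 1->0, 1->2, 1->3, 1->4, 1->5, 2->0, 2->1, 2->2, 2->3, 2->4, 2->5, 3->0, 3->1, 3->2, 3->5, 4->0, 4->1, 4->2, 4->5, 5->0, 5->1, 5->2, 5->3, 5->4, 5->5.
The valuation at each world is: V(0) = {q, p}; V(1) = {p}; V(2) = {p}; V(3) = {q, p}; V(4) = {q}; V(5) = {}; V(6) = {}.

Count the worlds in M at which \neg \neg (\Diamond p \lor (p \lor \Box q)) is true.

Let φ = \neg \neg (\Diamond p \lor (p \lor \Box q)). Evaluate φ at each world:
  0 (successors {1, 2, 3, 4, 5}): φ is true.
  1 (successors {0, 2, 3, 4, 5}): φ is true.
  2 (successors {0, 1, 2, 3, 4, 5}): φ is true.
  3 (successors {0, 1, 2, 5}): φ is true.
  4 (successors {0, 1, 2, 5}): φ is true.
  5 (successors {0, 1, 2, 3, 4, 5}): φ is true.
  6 (successors ∅): φ is true.
For instance, at 3:
  At 3: \neg (\Diamond p \lor (p \lor \Box q)) is false, so \neg \neg (\Diamond p \lor (p \lor \Box q)) is true.
    At 3: \Diamond p \lor (p \lor \Box q) is true, so \neg (\Diamond p \lor (p \lor \Box q)) is false.
      At 3: \Diamond p is true, p \lor \Box q is true, so \Diamond p \lor (p \lor \Box q) is true.
Satisfying worlds: {0, 1, 2, 3, 4, 5, 6}

7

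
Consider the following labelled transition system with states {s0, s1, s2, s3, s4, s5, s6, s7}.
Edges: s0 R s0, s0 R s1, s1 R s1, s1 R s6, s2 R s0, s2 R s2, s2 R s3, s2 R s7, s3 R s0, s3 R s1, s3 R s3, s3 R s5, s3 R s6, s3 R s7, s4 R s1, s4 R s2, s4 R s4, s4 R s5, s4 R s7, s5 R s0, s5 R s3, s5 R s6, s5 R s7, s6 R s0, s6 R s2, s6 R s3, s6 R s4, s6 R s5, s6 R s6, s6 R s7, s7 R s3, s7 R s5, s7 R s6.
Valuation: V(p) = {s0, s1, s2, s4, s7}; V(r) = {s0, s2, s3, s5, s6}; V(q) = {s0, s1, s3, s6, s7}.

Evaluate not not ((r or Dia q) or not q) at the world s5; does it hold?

At s5: not ((r or Dia q) or not q) is false, so not not ((r or Dia q) or not q) is true.
  At s5: (r or Dia q) or not q is true, so not ((r or Dia q) or not q) is false.
    At s5: r or Dia q is true, not q is true, so (r or Dia q) or not q is true.
      At s5: r is true, Dia q is true, so r or Dia q is true.

Yes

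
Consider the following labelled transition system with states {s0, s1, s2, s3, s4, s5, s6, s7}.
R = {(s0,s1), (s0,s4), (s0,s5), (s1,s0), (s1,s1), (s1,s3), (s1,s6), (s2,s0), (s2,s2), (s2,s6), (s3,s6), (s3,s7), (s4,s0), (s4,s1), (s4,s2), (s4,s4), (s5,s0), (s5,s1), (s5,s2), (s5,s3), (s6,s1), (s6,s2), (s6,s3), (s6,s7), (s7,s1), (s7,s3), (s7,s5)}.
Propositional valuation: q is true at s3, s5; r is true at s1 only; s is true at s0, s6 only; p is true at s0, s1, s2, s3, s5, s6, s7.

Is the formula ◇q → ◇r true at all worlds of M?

Yes

Let φ = ◇q → ◇r. Evaluate φ at each world:
  s0 (successors {s1, s4, s5}): φ is true.
  s1 (successors {s0, s1, s3, s6}): φ is true.
  s2 (successors {s0, s2, s6}): φ is true.
  s3 (successors {s6, s7}): φ is true.
  s4 (successors {s0, s1, s2, s4}): φ is true.
  s5 (successors {s0, s1, s2, s3}): φ is true.
  s6 (successors {s1, s2, s3, s7}): φ is true.
  s7 (successors {s1, s3, s5}): φ is true.
For instance, at s1:
  At s1: ◇q is true, ◇r is true, so ◇q → ◇r is true.
    At s1: ◇q requires q at some successor in {s0, s1, s3, s6}.
      q holds at s3, so ◇q is true at s1.
    At s1: ◇r requires r at some successor in {s0, s1, s3, s6}.
      r holds at s1, so ◇r is true at s1.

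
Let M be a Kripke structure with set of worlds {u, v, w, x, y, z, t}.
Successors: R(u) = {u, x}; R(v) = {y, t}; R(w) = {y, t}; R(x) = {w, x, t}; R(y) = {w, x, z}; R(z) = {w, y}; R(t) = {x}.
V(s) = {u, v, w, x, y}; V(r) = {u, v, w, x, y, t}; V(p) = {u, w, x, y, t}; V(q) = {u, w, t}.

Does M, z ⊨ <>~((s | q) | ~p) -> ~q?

Yes

Recall that <>ψ holds at a world iff ψ holds at some accessible world.
At z: <>~((s | q) | ~p) is false, ~q is true, so <>~((s | q) | ~p) -> ~q is true.
  At z: <>~((s | q) | ~p) requires ~((s | q) | ~p) at some successor in {w, y}.
    At w: ~((s | q) | ~p) is false.
    At y: ~((s | q) | ~p) is false.
  So <>~((s | q) | ~p) is false at z.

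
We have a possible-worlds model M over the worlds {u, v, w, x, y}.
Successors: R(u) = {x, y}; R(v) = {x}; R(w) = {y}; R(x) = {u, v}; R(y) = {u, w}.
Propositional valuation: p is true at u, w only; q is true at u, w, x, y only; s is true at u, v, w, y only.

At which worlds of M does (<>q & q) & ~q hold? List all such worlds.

Recall that <>ψ holds at a world iff ψ holds at some accessible world.
Let φ = (<>q & q) & ~q. Evaluate φ at each world:
  u (successors {x, y}): φ is false.
  v (successors {x}): φ is false.
  w (successors {y}): φ is false.
  x (successors {u, v}): φ is false.
  y (successors {u, w}): φ is false.
For instance, at v:
  At v: <>q & q is false, ~q is true, so (<>q & q) & ~q is false.
    At v: <>q is true, q is false, so <>q & q is false.
      At v: <>q requires q at some successor in {x}.
        q holds at x, so <>q is true at v.
Satisfying worlds: none.

none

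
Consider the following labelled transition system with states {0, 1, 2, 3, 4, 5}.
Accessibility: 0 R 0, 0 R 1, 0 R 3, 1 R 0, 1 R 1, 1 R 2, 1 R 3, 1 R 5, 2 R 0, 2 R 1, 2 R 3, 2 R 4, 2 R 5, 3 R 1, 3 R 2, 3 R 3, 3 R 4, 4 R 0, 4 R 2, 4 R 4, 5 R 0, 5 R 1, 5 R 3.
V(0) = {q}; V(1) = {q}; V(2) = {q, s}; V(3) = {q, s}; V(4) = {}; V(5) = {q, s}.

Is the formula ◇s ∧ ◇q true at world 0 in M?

Yes

At 0: ◇s is true, ◇q is true, so ◇s ∧ ◇q is true.
  At 0: ◇s requires s at some successor in {0, 1, 3}.
    s holds at 3, so ◇s is true at 0.
  At 0: ◇q requires q at some successor in {0, 1, 3}.
    q holds at 0, so ◇q is true at 0.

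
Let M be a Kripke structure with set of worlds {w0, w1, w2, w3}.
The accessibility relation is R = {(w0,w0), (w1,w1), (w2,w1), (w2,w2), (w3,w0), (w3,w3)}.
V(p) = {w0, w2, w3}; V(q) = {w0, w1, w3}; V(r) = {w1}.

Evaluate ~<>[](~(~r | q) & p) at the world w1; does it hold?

Yes

Recall that []ψ holds at a world iff ψ holds at every accessible world, and <>ψ holds iff ψ holds at some accessible world.
At w1: <>[](~(~r | q) & p) is false, so ~<>[](~(~r | q) & p) is true.
  At w1: <>[](~(~r | q) & p) requires [](~(~r | q) & p) at some successor in {w1}.
    At w1: [](~(~r | q) & p) is false.
  So <>[](~(~r | q) & p) is false at w1.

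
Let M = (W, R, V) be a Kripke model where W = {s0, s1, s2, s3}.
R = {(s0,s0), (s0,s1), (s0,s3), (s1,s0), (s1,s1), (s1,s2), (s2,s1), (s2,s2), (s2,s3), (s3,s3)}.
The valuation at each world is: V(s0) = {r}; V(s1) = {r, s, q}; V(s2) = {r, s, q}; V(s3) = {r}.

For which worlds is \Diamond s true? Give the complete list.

Recall that \Diamond ψ holds at a world iff ψ holds at some accessible world.
Let φ = \Diamond s. Evaluate φ at each world:
  s0 (successors {s0, s1, s3}): φ is true.
  s1 (successors {s0, s1, s2}): φ is true.
  s2 (successors {s1, s2, s3}): φ is true.
  s3 (successors {s3}): φ is false.
For instance, at s2:
  At s2: \Diamond s requires s at some successor in {s1, s2, s3}.
    s holds at s1, so \Diamond s is true at s2.
Satisfying worlds: {s0, s1, s2}

s0, s1, s2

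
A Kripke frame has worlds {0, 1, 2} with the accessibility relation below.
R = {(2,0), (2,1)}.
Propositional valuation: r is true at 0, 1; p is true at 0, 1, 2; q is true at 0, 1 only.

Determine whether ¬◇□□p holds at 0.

Yes

Recall that □ψ holds at a world iff ψ holds at every accessible world, and ◇ψ holds iff ψ holds at some accessible world.
At 0: ◇□□p is false, so ¬◇□□p is true.
  At 0: no accessible worlds, so ◇□□p is false.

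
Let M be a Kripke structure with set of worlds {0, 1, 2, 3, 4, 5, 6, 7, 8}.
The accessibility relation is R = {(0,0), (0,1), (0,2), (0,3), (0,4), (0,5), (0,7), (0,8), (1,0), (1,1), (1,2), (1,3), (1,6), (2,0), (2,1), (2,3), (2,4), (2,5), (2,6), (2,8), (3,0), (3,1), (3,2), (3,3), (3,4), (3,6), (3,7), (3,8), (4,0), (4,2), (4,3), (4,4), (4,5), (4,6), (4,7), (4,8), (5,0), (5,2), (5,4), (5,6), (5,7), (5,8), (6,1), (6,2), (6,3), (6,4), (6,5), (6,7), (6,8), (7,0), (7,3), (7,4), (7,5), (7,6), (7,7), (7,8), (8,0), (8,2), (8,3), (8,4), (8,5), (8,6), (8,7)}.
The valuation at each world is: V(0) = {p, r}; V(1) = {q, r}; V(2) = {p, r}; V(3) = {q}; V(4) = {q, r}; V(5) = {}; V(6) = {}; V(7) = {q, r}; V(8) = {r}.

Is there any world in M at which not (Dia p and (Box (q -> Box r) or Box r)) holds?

Let φ = not (Dia p and (Box (q -> Box r) or Box r)). Evaluate φ at each world:
  0 (successors {0, 1, 2, 3, 4, 5, 7, 8}): φ is true.
  1 (successors {0, 1, 2, 3, 6}): φ is true.
  2 (successors {0, 1, 3, 4, 5, 6, 8}): φ is true.
  3 (successors {0, 1, 2, 3, 4, 6, 7, 8}): φ is true.
  4 (successors {0, 2, 3, 4, 5, 6, 7, 8}): φ is true.
  5 (successors {0, 2, 4, 6, 7, 8}): φ is true.
  6 (successors {1, 2, 3, 4, 5, 7, 8}): φ is true.
  7 (successors {0, 3, 4, 5, 6, 7, 8}): φ is true.
  8 (successors {0, 2, 3, 4, 5, 6, 7}): φ is true.
Detail at 0 (witness):
  At 0: Dia p and (Box (q -> Box r) or Box r) is false, so not (Dia p and (Box (q -> Box r) or Box r)) is true.
    At 0: Dia p is true, Box (q -> Box r) or Box r is false, so Dia p and (Box (q -> Box r) or Box r) is false.
      At 0: Dia p requires p at some successor in {0, 1, 2, 3, 4, 5, 7, 8}.
        p holds at 0, so Dia p is true at 0.
      At 0: Box (q -> Box r) is false, Box r is false, so Box (q -> Box r) or Box r is false.

Yes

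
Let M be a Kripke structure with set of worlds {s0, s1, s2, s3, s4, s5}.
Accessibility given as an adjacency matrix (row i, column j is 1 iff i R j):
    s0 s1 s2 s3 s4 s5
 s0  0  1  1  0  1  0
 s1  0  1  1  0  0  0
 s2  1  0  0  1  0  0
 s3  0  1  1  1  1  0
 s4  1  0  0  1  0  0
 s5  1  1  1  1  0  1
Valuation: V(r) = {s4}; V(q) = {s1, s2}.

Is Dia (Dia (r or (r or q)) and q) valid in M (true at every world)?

No

Let φ = Dia (Dia (r or (r or q)) and q). Evaluate φ at each world:
  s0 (successors {s1, s2, s4}): φ is true.
  s1 (successors {s1, s2}): φ is true.
  s2 (successors {s0, s3}): φ is false.
  s3 (successors {s1, s2, s3, s4}): φ is true.
  s4 (successors {s0, s3}): φ is false.
  s5 (successors {s0, s1, s2, s3, s5}): φ is true.
Detail at s2 (counterexample):
  At s2: Dia (Dia (r or (r or q)) and q) requires Dia (r or (r or q)) and q at some successor in {s0, s3}.
    At s0: Dia (r or (r or q)) and q is false.
    At s3: Dia (r or (r or q)) and q is false.
  So Dia (Dia (r or (r or q)) and q) is false at s2.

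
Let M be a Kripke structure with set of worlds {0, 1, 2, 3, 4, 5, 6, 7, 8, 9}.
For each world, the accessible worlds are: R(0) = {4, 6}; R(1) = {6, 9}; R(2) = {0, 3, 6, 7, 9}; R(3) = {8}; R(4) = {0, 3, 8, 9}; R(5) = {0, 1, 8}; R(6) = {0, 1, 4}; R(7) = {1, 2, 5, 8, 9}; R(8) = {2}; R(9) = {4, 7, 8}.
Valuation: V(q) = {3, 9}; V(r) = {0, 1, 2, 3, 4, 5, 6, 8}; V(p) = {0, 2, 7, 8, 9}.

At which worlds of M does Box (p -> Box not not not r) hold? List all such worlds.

0

Recall that Box ψ holds at a world iff ψ holds at every accessible world, and Dia ψ holds iff ψ holds at some accessible world.
Let φ = Box (p -> Box not not not r). Evaluate φ at each world:
  0 (successors {4, 6}): φ is true.
  1 (successors {6, 9}): φ is false.
  2 (successors {0, 3, 6, 7, 9}): φ is false.
  3 (successors {8}): φ is false.
  4 (successors {0, 3, 8, 9}): φ is false.
  5 (successors {0, 1, 8}): φ is false.
  6 (successors {0, 1, 4}): φ is false.
  7 (successors {1, 2, 5, 8, 9}): φ is false.
  8 (successors {2}): φ is false.
  9 (successors {4, 7, 8}): φ is false.
For instance, at 2:
  At 2: Box (p -> Box not not not r) requires p -> Box not not not r at every successor {0, 3, 6, 7, 9}.
    p -> Box not not not r fails at 0, so Box (p -> Box not not not r) is false at 2.
      At 0: p is true, Box not not not r is false, so p -> Box not not not r is false.
Satisfying worlds: {0}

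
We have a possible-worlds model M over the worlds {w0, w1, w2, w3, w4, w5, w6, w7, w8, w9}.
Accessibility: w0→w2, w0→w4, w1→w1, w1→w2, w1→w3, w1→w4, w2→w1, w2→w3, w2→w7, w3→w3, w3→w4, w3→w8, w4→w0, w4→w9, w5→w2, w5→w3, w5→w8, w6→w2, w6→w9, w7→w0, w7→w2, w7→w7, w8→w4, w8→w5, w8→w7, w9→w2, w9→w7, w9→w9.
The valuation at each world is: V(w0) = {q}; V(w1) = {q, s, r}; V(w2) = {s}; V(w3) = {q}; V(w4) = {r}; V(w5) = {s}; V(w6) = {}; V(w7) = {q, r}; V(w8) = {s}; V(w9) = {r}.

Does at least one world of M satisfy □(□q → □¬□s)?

Yes

Let φ = □(□q → □¬□s). Evaluate φ at each world:
  w0 (successors {w2, w4}): φ is true.
  w1 (successors {w1, w2, w3, w4}): φ is true.
  w2 (successors {w1, w3, w7}): φ is true.
  w3 (successors {w3, w4, w8}): φ is true.
  w4 (successors {w0, w9}): φ is true.
  w5 (successors {w2, w3, w8}): φ is true.
  w6 (successors {w2, w9}): φ is true.
  w7 (successors {w0, w2, w7}): φ is true.
  w8 (successors {w4, w5, w7}): φ is true.
  w9 (successors {w2, w7, w9}): φ is true.
Detail at w0 (witness):
  At w0: □(□q → □¬□s) requires □q → □¬□s at every successor {w2, w4}.
      At w2: □q is true, □¬□s is true, so □q → □¬□s is true.
      At w4: □q is false, □¬□s is true, so □q → □¬□s is true.
  So □(□q → □¬□s) is true at w0.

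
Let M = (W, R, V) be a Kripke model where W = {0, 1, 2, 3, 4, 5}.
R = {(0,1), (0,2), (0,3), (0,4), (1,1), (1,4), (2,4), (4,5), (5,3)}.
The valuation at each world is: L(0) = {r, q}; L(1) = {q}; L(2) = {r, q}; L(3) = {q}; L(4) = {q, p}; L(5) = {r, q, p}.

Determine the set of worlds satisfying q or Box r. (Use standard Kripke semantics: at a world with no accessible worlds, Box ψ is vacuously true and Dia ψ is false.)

0, 1, 2, 3, 4, 5

Let φ = q or Box r. Evaluate φ at each world:
  0 (successors {1, 2, 3, 4}): φ is true.
  1 (successors {1, 4}): φ is true.
  2 (successors {4}): φ is true.
  3 (successors ∅): φ is true.
  4 (successors {5}): φ is true.
  5 (successors {3}): φ is true.
For instance, at 1:
  At 1: q is true, Box r is false, so q or Box r is true.
    At 1: Box r requires r at every successor {1, 4}.
      r fails at 1, so Box r is false at 1.
Satisfying worlds: {0, 1, 2, 3, 4, 5}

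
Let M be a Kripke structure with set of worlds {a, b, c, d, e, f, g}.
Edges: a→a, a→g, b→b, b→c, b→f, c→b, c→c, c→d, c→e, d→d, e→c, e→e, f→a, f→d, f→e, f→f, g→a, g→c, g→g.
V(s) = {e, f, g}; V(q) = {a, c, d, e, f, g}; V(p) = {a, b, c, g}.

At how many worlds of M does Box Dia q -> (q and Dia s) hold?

5

Let φ = Box Dia q -> (q and Dia s). Evaluate φ at each world:
  a (successors {a, g}): φ is true.
  b (successors {b, c, f}): φ is false.
  c (successors {b, c, d, e}): φ is true.
  d (successors {d}): φ is false.
  e (successors {c, e}): φ is true.
  f (successors {a, d, e, f}): φ is true.
  g (successors {a, c, g}): φ is true.
For instance, at g:
  At g: Box Dia q is true, q and Dia s is true, so Box Dia q -> (q and Dia s) is true.
    At g: Box Dia q requires Dia q at every successor {a, c, g}.
      At a: Dia q is true.
      At c: Dia q is true.
      At g: Dia q is true.
    So Box Dia q is true at g.
    At g: q is true, Dia s is true, so q and Dia s is true.
      At g: Dia s requires s at some successor in {a, c, g}.
        s holds at g, so Dia s is true at g.
Satisfying worlds: {a, c, e, f, g}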